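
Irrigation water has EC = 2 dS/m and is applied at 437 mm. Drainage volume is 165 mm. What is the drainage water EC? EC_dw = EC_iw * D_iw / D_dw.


EC_dw = EC_iw * D_iw / D_dw
EC_dw = 2 * 437 / 165
EC_dw = 874 / 165

5.2970 dS/m


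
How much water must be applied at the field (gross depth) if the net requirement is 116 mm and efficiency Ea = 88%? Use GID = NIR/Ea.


Ea = 88% = 0.88
GID = NIR / Ea = 116 / 0.88 = 131.8182 mm

131.8182 mm


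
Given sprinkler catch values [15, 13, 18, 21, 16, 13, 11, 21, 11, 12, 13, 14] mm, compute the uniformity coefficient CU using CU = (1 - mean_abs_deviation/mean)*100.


mean = 14.833333 mm
MAD = 2.805556 mm
CU = (1 - 2.805556/14.833333)*100

81.0861 %


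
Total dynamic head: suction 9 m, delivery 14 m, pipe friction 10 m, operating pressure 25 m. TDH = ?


TDH = Hs + Hd + hf + Hp = 9 + 14 + 10 + 25 = 58

58 m


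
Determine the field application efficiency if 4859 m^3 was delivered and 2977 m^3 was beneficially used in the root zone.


Ea = V_root / V_field * 100 = 2977 / 4859 * 100 = 61.2678%

61.2678 %


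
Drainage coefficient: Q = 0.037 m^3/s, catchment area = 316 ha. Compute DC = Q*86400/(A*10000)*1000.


DC = Q * 86400 / (A * 10000) * 1000
DC = 0.037 * 86400 / (316 * 10000) * 1000
DC = 3196800.0000 / 3160000

1.0116 mm/day


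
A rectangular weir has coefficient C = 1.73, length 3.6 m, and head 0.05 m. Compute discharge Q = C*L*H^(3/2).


Q = C * L * H^(3/2) = 1.73 * 3.6 * 0.05^1.5 = 1.73 * 3.6 * 0.011180

0.0696 m^3/s


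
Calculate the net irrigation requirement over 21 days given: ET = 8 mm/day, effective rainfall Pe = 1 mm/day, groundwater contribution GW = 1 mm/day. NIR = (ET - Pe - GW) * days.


Daily deficit = ET - Pe - GW = 8 - 1 - 1 = 6 mm/day
NIR = 6 * 21 = 126 mm

126.0000 mm


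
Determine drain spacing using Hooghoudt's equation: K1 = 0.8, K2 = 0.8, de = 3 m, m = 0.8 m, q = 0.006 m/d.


S^2 = 8*K2*de*m/q + 4*K1*m^2/q
S^2 = 8*0.8*3*0.8/0.006 + 4*0.8*0.8^2/0.006
S = sqrt(2901.3333)

53.8640 m


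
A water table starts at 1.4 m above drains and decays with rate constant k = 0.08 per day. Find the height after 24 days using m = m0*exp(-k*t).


m = m0 * exp(-k*t)
m = 1.4 * exp(-0.08 * 24)
m = 1.4 * exp(-1.9200)

0.2052 m


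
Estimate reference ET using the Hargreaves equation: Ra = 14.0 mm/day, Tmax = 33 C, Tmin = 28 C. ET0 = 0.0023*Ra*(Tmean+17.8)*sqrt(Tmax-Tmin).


Tmean = (Tmax + Tmin)/2 = (33 + 28)/2 = 30.5
ET0 = 0.0023 * 14.0 * (30.5 + 17.8) * sqrt(33 - 28)
ET0 = 0.0023 * 14.0 * 48.3 * 2.236068

3.4777 mm/day


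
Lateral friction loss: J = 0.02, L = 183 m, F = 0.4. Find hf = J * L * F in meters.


hf = J * L * F = 0.02 * 183 * 0.4 = 1.4640 m

1.4640 m


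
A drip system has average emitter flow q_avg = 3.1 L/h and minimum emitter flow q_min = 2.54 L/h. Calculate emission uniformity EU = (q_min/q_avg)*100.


EU = (q_min/q_avg)*100 = (2.54/3.1)*100 = 81.9355%

81.9355 %


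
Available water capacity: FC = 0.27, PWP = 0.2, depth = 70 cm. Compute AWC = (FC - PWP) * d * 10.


AWC = (FC - PWP) * d * 10
AWC = (0.27 - 0.2) * 70 * 10
AWC = 0.0700 * 70 * 10

49.0000 mm


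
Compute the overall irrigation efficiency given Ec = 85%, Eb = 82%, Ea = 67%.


Ec = 0.85, Eb = 0.82, Ea = 0.67
E = 0.85 * 0.82 * 0.67 * 100 = 46.6990%

46.6990 %


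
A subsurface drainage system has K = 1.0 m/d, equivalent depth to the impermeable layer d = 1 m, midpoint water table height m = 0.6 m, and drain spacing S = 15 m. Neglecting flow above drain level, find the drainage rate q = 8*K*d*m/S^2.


q = 8*K*d*m/S^2
q = 8*1.0*1*0.6/15^2
q = 4.8000 / 225

0.0213 m/d


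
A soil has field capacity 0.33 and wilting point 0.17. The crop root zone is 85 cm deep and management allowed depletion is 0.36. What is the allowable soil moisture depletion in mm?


SMD = (FC - PWP) * d * MAD * 10
SMD = (0.33 - 0.17) * 85 * 0.36 * 10
SMD = 0.1600 * 85 * 0.36 * 10

48.9600 mm


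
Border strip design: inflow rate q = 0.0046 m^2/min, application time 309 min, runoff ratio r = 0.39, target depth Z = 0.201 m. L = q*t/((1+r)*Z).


L = q*t/((1+r)*Z)
L = 0.0046*309/((1+0.39)*0.201)
L = 1.4214/0.27939

5.0875 m


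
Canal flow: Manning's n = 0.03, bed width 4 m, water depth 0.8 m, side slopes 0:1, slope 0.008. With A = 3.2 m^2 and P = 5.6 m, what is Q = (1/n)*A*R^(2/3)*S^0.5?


R = A/P = 3.2/5.6 = 0.571429
Q = (1/0.03) * 3.2 * 0.571429^(2/3) * 0.008^0.5

6.5697 m^3/s


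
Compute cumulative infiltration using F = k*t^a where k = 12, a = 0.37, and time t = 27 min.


F = k * t^a = 12 * 27^0.37
F = 12 * 3.385358

40.6243 mm


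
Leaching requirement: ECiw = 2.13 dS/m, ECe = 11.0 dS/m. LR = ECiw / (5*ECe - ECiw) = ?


LR = ECiw / (5*ECe - ECiw)
LR = 2.13 / (5*11.0 - 2.13)
LR = 2.13 / 52.8700

0.0403


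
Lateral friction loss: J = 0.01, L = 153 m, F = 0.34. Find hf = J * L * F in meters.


hf = J * L * F = 0.01 * 153 * 0.34 = 0.5202 m

0.5202 m


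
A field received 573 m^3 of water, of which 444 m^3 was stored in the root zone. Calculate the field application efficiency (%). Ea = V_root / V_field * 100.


Ea = V_root / V_field * 100 = 444 / 573 * 100 = 77.4869%

77.4869 %


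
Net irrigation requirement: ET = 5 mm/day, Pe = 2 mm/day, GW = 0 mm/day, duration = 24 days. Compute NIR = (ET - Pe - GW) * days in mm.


Daily deficit = ET - Pe - GW = 5 - 2 - 0 = 3 mm/day
NIR = 3 * 24 = 72 mm

72.0000 mm


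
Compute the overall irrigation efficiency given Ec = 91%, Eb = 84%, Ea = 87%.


Ec = 0.91, Eb = 0.84, Ea = 0.87
E = 0.91 * 0.84 * 0.87 * 100 = 66.5028%

66.5028 %


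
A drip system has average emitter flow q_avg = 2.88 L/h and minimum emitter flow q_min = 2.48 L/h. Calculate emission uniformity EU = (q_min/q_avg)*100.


EU = (q_min/q_avg)*100 = (2.48/2.88)*100 = 86.1111%

86.1111 %


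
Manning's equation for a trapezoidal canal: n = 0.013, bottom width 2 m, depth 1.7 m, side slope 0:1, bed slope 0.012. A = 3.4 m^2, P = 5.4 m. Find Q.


R = A/P = 3.4/5.4 = 0.629630
Q = (1/0.013) * 3.4 * 0.629630^(2/3) * 0.012^0.5

21.0467 m^3/s


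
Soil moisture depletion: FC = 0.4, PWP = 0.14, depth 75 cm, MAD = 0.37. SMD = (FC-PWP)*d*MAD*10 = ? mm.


SMD = (FC - PWP) * d * MAD * 10
SMD = (0.4 - 0.14) * 75 * 0.37 * 10
SMD = 0.2600 * 75 * 0.37 * 10

72.1500 mm


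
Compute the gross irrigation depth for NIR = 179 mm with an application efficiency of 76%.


Ea = 76% = 0.76
GID = NIR / Ea = 179 / 0.76 = 235.5263 mm

235.5263 mm


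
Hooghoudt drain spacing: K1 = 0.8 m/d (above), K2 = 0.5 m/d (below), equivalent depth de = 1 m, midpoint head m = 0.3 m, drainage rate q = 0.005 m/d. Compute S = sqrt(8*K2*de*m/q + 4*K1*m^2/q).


S^2 = 8*K2*de*m/q + 4*K1*m^2/q
S^2 = 8*0.5*1*0.3/0.005 + 4*0.8*0.3^2/0.005
S = sqrt(297.6000)

17.2511 m


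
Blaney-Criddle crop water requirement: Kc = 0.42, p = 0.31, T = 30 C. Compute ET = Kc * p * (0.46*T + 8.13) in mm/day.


ET = Kc * p * (0.46*T + 8.13)
ET = 0.42 * 0.31 * (0.46*30 + 8.13)
ET = 0.42 * 0.31 * 21.9300

2.8553 mm/day


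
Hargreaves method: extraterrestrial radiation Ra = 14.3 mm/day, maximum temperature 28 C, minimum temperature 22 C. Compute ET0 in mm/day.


Tmean = (Tmax + Tmin)/2 = (28 + 22)/2 = 25.0
ET0 = 0.0023 * 14.3 * (25.0 + 17.8) * sqrt(28 - 22)
ET0 = 0.0023 * 14.3 * 42.8 * 2.449490

3.4481 mm/day


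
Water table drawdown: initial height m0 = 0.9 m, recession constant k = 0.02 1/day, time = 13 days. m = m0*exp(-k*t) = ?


m = m0 * exp(-k*t)
m = 0.9 * exp(-0.02 * 13)
m = 0.9 * exp(-0.2600)

0.6939 m


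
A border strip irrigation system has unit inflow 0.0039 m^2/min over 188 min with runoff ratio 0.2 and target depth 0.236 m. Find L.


L = q*t/((1+r)*Z)
L = 0.0039*188/((1+0.2)*0.236)
L = 0.7332/0.2832

2.5890 m


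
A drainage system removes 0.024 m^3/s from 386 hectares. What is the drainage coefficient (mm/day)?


DC = Q * 86400 / (A * 10000) * 1000
DC = 0.024 * 86400 / (386 * 10000) * 1000
DC = 2073600.0000 / 3860000

0.5372 mm/day


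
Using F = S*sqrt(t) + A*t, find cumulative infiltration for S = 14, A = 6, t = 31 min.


F = S*sqrt(t) + A*t
F = 14*sqrt(31) + 6*31
F = 14*5.567764 + 186

263.9487 mm


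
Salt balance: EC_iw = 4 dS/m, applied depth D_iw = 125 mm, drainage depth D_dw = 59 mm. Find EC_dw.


EC_dw = EC_iw * D_iw / D_dw
EC_dw = 4 * 125 / 59
EC_dw = 500 / 59

8.4746 dS/m


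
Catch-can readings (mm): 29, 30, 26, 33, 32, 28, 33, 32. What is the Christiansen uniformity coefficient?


mean = 30.375000 mm
MAD = 2.125000 mm
CU = (1 - 2.125000/30.375000)*100

93.0041 %


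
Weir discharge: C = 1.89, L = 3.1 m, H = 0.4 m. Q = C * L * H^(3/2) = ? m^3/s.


Q = C * L * H^(3/2) = 1.89 * 3.1 * 0.4^1.5 = 1.89 * 3.1 * 0.252982

1.4822 m^3/s


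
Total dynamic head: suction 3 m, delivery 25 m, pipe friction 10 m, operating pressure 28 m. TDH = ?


TDH = Hs + Hd + hf + Hp = 3 + 25 + 10 + 28 = 66

66 m


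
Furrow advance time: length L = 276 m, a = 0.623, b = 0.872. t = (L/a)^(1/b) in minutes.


t = (L/a)^(1/b)
t = (276/0.623)^(1/0.872)
t = 443.017657^(1/0.872)

1083.6437 min


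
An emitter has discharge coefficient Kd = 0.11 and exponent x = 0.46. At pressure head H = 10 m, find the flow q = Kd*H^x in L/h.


q = Kd * H^x = 0.11 * 10^0.46 = 0.11 * 2.884032

0.3172 L/h


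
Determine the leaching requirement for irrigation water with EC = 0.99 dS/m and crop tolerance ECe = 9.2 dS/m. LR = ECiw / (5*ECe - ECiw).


LR = ECiw / (5*ECe - ECiw)
LR = 0.99 / (5*9.2 - 0.99)
LR = 0.99 / 45.0100

0.0220


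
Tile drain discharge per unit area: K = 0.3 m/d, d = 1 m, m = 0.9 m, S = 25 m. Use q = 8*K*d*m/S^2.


q = 8*K*d*m/S^2
q = 8*0.3*1*0.9/25^2
q = 2.1600 / 625

0.0035 m/d


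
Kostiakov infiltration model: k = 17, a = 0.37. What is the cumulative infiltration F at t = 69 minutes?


F = k * t^a = 17 * 69^0.37
F = 17 * 4.790426

81.4372 mm


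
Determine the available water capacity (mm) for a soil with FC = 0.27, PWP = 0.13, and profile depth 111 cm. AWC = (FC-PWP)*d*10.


AWC = (FC - PWP) * d * 10
AWC = (0.27 - 0.13) * 111 * 10
AWC = 0.1400 * 111 * 10

155.4000 mm


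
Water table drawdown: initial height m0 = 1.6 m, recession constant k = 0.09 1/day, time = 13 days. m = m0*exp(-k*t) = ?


m = m0 * exp(-k*t)
m = 1.6 * exp(-0.09 * 13)
m = 1.6 * exp(-1.1700)

0.4966 m


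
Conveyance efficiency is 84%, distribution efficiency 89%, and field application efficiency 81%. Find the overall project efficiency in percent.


Ec = 0.84, Eb = 0.89, Ea = 0.81
E = 0.84 * 0.89 * 0.81 * 100 = 60.5556%

60.5556 %


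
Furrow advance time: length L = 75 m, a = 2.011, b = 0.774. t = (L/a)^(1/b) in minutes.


t = (L/a)^(1/b)
t = (75/2.011)^(1/0.774)
t = 37.294878^(1/0.774)

107.2888 min


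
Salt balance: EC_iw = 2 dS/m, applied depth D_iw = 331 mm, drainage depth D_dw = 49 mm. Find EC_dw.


EC_dw = EC_iw * D_iw / D_dw
EC_dw = 2 * 331 / 49
EC_dw = 662 / 49

13.5102 dS/m


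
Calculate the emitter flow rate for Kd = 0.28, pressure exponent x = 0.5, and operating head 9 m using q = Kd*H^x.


q = Kd * H^x = 0.28 * 9^0.5 = 0.28 * 3.000000

0.8400 L/h


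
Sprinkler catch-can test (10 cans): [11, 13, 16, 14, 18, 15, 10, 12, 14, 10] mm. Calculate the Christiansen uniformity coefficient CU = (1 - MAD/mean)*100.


mean = 13.300000 mm
MAD = 2.100000 mm
CU = (1 - 2.100000/13.300000)*100

84.2105 %


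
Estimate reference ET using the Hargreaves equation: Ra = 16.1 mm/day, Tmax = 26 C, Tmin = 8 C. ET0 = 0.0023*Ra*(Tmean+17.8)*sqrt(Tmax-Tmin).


Tmean = (Tmax + Tmin)/2 = (26 + 8)/2 = 17.0
ET0 = 0.0023 * 16.1 * (17.0 + 17.8) * sqrt(26 - 8)
ET0 = 0.0023 * 16.1 * 34.8 * 4.242641

5.4673 mm/day


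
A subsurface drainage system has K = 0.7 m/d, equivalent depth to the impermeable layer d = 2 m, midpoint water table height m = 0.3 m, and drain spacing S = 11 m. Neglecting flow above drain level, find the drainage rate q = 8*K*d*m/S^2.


q = 8*K*d*m/S^2
q = 8*0.7*2*0.3/11^2
q = 3.3600 / 121

0.0278 m/d


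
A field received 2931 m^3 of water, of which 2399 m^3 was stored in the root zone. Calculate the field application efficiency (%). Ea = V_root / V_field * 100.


Ea = V_root / V_field * 100 = 2399 / 2931 * 100 = 81.8492%

81.8492 %


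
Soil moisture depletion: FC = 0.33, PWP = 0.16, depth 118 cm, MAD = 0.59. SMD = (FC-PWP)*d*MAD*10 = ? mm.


SMD = (FC - PWP) * d * MAD * 10
SMD = (0.33 - 0.16) * 118 * 0.59 * 10
SMD = 0.1700 * 118 * 0.59 * 10

118.3540 mm


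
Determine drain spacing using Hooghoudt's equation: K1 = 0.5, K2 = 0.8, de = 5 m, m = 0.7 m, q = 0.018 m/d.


S^2 = 8*K2*de*m/q + 4*K1*m^2/q
S^2 = 8*0.8*5*0.7/0.018 + 4*0.5*0.7^2/0.018
S = sqrt(1298.8889)

36.0401 m


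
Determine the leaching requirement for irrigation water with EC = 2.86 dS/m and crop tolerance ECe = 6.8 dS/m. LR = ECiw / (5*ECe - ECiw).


LR = ECiw / (5*ECe - ECiw)
LR = 2.86 / (5*6.8 - 2.86)
LR = 2.86 / 31.1400

0.0918


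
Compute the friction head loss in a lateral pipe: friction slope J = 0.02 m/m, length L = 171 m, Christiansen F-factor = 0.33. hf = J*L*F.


hf = J * L * F = 0.02 * 171 * 0.33 = 1.1286 m

1.1286 m


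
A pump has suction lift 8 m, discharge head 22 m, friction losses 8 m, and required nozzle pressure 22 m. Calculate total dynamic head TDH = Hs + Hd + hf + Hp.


TDH = Hs + Hd + hf + Hp = 8 + 22 + 8 + 22 = 60

60 m


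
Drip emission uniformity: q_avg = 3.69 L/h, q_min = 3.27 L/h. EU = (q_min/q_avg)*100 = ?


EU = (q_min/q_avg)*100 = (3.27/3.69)*100 = 88.6179%

88.6179 %


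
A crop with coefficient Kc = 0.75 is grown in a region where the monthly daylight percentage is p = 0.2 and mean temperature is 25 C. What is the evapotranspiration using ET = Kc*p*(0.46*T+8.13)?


ET = Kc * p * (0.46*T + 8.13)
ET = 0.75 * 0.2 * (0.46*25 + 8.13)
ET = 0.75 * 0.2 * 19.6300

2.9445 mm/day


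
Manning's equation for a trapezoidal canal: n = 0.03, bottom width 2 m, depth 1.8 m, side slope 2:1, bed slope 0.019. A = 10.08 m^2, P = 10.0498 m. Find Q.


R = A/P = 10.08/10.0498 = 1.003005
Q = (1/0.03) * 10.08 * 1.003005^(2/3) * 0.019^0.5

46.4071 m^3/s


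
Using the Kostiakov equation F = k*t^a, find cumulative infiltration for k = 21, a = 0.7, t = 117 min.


F = k * t^a = 21 * 117^0.7
F = 21 * 28.036907

588.7750 mm


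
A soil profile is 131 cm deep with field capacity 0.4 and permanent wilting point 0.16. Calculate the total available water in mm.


AWC = (FC - PWP) * d * 10
AWC = (0.4 - 0.16) * 131 * 10
AWC = 0.2400 * 131 * 10

314.4000 mm


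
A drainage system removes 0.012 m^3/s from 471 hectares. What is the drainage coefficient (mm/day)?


DC = Q * 86400 / (A * 10000) * 1000
DC = 0.012 * 86400 / (471 * 10000) * 1000
DC = 1036800.0000 / 4710000

0.2201 mm/day


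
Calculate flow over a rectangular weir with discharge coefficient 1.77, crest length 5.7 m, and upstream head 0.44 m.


Q = C * L * H^(3/2) = 1.77 * 5.7 * 0.44^1.5 = 1.77 * 5.7 * 0.291863

2.9446 m^3/s


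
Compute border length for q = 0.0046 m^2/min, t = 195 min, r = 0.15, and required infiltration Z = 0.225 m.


L = q*t/((1+r)*Z)
L = 0.0046*195/((1+0.15)*0.225)
L = 0.897/0.25875

3.4667 m


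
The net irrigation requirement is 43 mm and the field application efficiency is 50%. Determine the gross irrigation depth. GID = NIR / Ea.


Ea = 50% = 0.5
GID = NIR / Ea = 43 / 0.5 = 86.0000 mm

86.0000 mm


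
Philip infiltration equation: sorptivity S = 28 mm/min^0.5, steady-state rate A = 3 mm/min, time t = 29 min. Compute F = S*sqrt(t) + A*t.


F = S*sqrt(t) + A*t
F = 28*sqrt(29) + 3*29
F = 28*5.385165 + 87

237.7846 mm


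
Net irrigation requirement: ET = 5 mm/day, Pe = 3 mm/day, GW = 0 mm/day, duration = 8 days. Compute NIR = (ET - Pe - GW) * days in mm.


Daily deficit = ET - Pe - GW = 5 - 3 - 0 = 2 mm/day
NIR = 2 * 8 = 16 mm

16.0000 mm


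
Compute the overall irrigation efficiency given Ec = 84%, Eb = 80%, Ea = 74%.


Ec = 0.84, Eb = 0.8, Ea = 0.74
E = 0.84 * 0.8 * 0.74 * 100 = 49.7280%

49.7280 %


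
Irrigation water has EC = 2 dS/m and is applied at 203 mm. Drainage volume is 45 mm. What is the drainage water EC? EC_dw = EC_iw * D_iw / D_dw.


EC_dw = EC_iw * D_iw / D_dw
EC_dw = 2 * 203 / 45
EC_dw = 406 / 45

9.0222 dS/m


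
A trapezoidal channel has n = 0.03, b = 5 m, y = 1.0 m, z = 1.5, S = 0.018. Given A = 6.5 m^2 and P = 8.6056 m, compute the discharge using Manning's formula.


R = A/P = 6.5/8.6056 = 0.755322
Q = (1/0.03) * 6.5 * 0.755322^(2/3) * 0.018^0.5

24.1092 m^3/s


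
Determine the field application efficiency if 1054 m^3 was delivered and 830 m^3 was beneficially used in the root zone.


Ea = V_root / V_field * 100 = 830 / 1054 * 100 = 78.7476%

78.7476 %


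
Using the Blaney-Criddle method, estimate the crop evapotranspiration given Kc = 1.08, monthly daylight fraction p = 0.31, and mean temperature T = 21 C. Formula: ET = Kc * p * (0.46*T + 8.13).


ET = Kc * p * (0.46*T + 8.13)
ET = 1.08 * 0.31 * (0.46*21 + 8.13)
ET = 1.08 * 0.31 * 17.7900

5.9561 mm/day


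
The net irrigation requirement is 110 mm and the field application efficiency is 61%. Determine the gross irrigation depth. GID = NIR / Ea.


Ea = 61% = 0.61
GID = NIR / Ea = 110 / 0.61 = 180.3279 mm

180.3279 mm


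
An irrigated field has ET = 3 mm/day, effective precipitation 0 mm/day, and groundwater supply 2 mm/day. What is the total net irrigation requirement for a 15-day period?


Daily deficit = ET - Pe - GW = 3 - 0 - 2 = 1 mm/day
NIR = 1 * 15 = 15 mm

15.0000 mm


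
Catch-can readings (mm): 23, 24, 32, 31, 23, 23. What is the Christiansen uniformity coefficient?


mean = 26.000000 mm
MAD = 3.666667 mm
CU = (1 - 3.666667/26.000000)*100

85.8974 %


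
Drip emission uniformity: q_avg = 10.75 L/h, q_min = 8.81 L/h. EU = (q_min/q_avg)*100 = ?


EU = (q_min/q_avg)*100 = (8.81/10.75)*100 = 81.9535%

81.9535 %


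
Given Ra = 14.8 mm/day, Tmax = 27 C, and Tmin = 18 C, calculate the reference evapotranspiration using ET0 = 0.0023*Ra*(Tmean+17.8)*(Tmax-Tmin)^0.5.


Tmean = (Tmax + Tmin)/2 = (27 + 18)/2 = 22.5
ET0 = 0.0023 * 14.8 * (22.5 + 17.8) * sqrt(27 - 18)
ET0 = 0.0023 * 14.8 * 40.3 * 3.000000

4.1154 mm/day


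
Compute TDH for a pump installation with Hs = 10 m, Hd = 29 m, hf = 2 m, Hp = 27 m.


TDH = Hs + Hd + hf + Hp = 10 + 29 + 2 + 27 = 68

68 m


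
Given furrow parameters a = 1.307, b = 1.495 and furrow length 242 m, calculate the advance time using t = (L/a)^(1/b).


t = (L/a)^(1/b)
t = (242/1.307)^(1/1.495)
t = 185.156848^(1/1.495)

32.8662 min


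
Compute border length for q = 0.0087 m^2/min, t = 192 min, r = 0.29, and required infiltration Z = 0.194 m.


L = q*t/((1+r)*Z)
L = 0.0087*192/((1+0.29)*0.194)
L = 1.6704/0.25026

6.6747 m


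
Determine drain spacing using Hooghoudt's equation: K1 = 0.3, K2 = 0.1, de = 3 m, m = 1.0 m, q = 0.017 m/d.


S^2 = 8*K2*de*m/q + 4*K1*m^2/q
S^2 = 8*0.1*3*1.0/0.017 + 4*0.3*1.0^2/0.017
S = sqrt(211.7647)

14.5521 m


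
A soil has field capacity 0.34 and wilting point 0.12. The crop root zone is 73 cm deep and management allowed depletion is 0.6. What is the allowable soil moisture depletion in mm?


SMD = (FC - PWP) * d * MAD * 10
SMD = (0.34 - 0.12) * 73 * 0.6 * 10
SMD = 0.2200 * 73 * 0.6 * 10

96.3600 mm


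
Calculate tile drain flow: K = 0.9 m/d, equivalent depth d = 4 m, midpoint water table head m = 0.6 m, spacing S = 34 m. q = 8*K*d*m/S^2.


q = 8*K*d*m/S^2
q = 8*0.9*4*0.6/34^2
q = 17.2800 / 1156

0.0149 m/d


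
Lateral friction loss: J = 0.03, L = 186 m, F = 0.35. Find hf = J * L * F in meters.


hf = J * L * F = 0.03 * 186 * 0.35 = 1.9530 m

1.9530 m


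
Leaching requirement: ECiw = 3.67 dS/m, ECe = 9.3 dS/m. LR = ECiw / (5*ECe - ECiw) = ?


LR = ECiw / (5*ECe - ECiw)
LR = 3.67 / (5*9.3 - 3.67)
LR = 3.67 / 42.8300

0.0857


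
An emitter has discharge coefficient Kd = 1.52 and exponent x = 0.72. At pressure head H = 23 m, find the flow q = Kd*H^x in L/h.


q = Kd * H^x = 1.52 * 23^0.72 = 1.52 * 9.559695

14.5307 L/h


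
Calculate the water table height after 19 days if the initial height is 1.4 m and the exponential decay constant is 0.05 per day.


m = m0 * exp(-k*t)
m = 1.4 * exp(-0.05 * 19)
m = 1.4 * exp(-0.9500)

0.5414 m


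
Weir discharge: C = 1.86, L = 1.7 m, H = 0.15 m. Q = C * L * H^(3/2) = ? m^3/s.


Q = C * L * H^(3/2) = 1.86 * 1.7 * 0.15^1.5 = 1.86 * 1.7 * 0.058095

0.1837 m^3/s


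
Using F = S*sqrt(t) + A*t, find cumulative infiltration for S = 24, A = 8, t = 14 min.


F = S*sqrt(t) + A*t
F = 24*sqrt(14) + 8*14
F = 24*3.741657 + 112

201.7998 mm


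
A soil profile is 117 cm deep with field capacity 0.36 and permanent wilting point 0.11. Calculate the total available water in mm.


AWC = (FC - PWP) * d * 10
AWC = (0.36 - 0.11) * 117 * 10
AWC = 0.2500 * 117 * 10

292.5000 mm


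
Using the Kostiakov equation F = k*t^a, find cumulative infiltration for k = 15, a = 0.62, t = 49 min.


F = k * t^a = 15 * 49^0.62
F = 15 * 11.166616

167.4992 mm


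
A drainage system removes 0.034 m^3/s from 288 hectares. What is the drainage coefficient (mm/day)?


DC = Q * 86400 / (A * 10000) * 1000
DC = 0.034 * 86400 / (288 * 10000) * 1000
DC = 2937600.0000 / 2880000

1.0200 mm/day


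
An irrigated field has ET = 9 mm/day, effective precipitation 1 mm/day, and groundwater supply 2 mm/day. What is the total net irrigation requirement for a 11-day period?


Daily deficit = ET - Pe - GW = 9 - 1 - 2 = 6 mm/day
NIR = 6 * 11 = 66 mm

66.0000 mm


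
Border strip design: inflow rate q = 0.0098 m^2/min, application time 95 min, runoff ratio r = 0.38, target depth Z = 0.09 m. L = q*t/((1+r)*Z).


L = q*t/((1+r)*Z)
L = 0.0098*95/((1+0.38)*0.09)
L = 0.931/0.1242

7.4960 m


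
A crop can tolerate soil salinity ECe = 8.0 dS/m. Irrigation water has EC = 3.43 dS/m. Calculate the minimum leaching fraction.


LR = ECiw / (5*ECe - ECiw)
LR = 3.43 / (5*8.0 - 3.43)
LR = 3.43 / 36.5700

0.0938


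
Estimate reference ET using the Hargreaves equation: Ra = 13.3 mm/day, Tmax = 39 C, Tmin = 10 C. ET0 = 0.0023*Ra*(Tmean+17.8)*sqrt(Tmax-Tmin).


Tmean = (Tmax + Tmin)/2 = (39 + 10)/2 = 24.5
ET0 = 0.0023 * 13.3 * (24.5 + 17.8) * sqrt(39 - 10)
ET0 = 0.0023 * 13.3 * 42.3 * 5.385165

6.9682 mm/day


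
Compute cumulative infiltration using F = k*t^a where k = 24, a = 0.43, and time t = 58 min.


F = k * t^a = 24 * 58^0.43
F = 24 * 5.731576

137.5578 mm


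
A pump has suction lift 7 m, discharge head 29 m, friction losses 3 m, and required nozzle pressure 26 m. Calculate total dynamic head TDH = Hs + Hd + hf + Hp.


TDH = Hs + Hd + hf + Hp = 7 + 29 + 3 + 26 = 65

65 m


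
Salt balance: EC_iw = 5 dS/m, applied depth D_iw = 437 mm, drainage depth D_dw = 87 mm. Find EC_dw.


EC_dw = EC_iw * D_iw / D_dw
EC_dw = 5 * 437 / 87
EC_dw = 2185 / 87

25.1149 dS/m


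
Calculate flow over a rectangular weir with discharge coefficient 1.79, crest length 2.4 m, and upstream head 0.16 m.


Q = C * L * H^(3/2) = 1.79 * 2.4 * 0.16^1.5 = 1.79 * 2.4 * 0.064000

0.2749 m^3/s


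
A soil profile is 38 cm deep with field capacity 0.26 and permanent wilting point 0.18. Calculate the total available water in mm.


AWC = (FC - PWP) * d * 10
AWC = (0.26 - 0.18) * 38 * 10
AWC = 0.0800 * 38 * 10

30.4000 mm


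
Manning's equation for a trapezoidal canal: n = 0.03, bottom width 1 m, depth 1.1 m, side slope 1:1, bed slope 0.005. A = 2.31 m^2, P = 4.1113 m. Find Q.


R = A/P = 2.31/4.1113 = 0.561866
Q = (1/0.03) * 2.31 * 0.561866^(2/3) * 0.005^0.5

3.7074 m^3/s


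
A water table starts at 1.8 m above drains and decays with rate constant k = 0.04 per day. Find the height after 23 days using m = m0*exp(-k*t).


m = m0 * exp(-k*t)
m = 1.8 * exp(-0.04 * 23)
m = 1.8 * exp(-0.9200)

0.7173 m


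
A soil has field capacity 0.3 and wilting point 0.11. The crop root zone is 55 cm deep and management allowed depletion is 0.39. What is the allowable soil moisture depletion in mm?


SMD = (FC - PWP) * d * MAD * 10
SMD = (0.3 - 0.11) * 55 * 0.39 * 10
SMD = 0.1900 * 55 * 0.39 * 10

40.7550 mm


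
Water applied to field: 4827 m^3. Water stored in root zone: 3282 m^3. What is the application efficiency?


Ea = V_root / V_field * 100 = 3282 / 4827 * 100 = 67.9925%

67.9925 %


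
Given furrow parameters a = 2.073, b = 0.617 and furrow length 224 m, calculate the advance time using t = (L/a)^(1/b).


t = (L/a)^(1/b)
t = (224/2.073)^(1/0.617)
t = 108.055958^(1/0.617)

1977.0930 min


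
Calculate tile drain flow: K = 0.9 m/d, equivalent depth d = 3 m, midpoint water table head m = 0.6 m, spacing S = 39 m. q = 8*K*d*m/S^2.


q = 8*K*d*m/S^2
q = 8*0.9*3*0.6/39^2
q = 12.9600 / 1521

0.0085 m/d


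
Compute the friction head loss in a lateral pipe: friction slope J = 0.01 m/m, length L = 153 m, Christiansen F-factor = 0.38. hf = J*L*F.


hf = J * L * F = 0.01 * 153 * 0.38 = 0.5814 m

0.5814 m


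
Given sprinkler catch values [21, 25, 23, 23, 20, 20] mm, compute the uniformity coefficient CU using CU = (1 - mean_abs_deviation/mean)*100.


mean = 22.000000 mm
MAD = 1.666667 mm
CU = (1 - 1.666667/22.000000)*100

92.4242 %


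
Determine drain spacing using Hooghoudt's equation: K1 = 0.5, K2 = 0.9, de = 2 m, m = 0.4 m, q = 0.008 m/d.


S^2 = 8*K2*de*m/q + 4*K1*m^2/q
S^2 = 8*0.9*2*0.4/0.008 + 4*0.5*0.4^2/0.008
S = sqrt(760.0000)

27.5681 m


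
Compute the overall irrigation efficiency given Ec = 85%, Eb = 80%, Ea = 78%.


Ec = 0.85, Eb = 0.8, Ea = 0.78
E = 0.85 * 0.8 * 0.78 * 100 = 53.0400%

53.0400 %


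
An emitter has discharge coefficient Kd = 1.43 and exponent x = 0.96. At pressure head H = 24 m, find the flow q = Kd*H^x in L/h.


q = Kd * H^x = 1.43 * 24^0.96 = 1.43 * 21.135026

30.2231 L/h


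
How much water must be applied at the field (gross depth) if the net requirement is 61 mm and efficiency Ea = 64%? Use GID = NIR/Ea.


Ea = 64% = 0.64
GID = NIR / Ea = 61 / 0.64 = 95.3125 mm

95.3125 mm


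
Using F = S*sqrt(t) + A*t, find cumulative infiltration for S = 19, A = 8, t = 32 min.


F = S*sqrt(t) + A*t
F = 19*sqrt(32) + 8*32
F = 19*5.656854 + 256

363.4802 mm


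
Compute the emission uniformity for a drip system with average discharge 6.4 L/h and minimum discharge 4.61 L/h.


EU = (q_min/q_avg)*100 = (4.61/6.4)*100 = 72.0312%

72.0312 %


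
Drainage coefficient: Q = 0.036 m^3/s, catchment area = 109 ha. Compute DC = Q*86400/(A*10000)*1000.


DC = Q * 86400 / (A * 10000) * 1000
DC = 0.036 * 86400 / (109 * 10000) * 1000
DC = 3110400.0000 / 1090000

2.8536 mm/day


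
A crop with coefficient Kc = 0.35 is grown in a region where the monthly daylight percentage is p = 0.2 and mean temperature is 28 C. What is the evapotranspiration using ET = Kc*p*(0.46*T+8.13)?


ET = Kc * p * (0.46*T + 8.13)
ET = 0.35 * 0.2 * (0.46*28 + 8.13)
ET = 0.35 * 0.2 * 21.0100

1.4707 mm/day


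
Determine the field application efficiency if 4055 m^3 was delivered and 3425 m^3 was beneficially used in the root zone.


Ea = V_root / V_field * 100 = 3425 / 4055 * 100 = 84.4636%

84.4636 %


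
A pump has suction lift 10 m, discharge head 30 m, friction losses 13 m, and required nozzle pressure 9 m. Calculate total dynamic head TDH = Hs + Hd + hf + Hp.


TDH = Hs + Hd + hf + Hp = 10 + 30 + 13 + 9 = 62

62 m


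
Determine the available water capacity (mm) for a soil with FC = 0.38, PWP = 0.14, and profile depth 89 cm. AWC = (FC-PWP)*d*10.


AWC = (FC - PWP) * d * 10
AWC = (0.38 - 0.14) * 89 * 10
AWC = 0.2400 * 89 * 10

213.6000 mm


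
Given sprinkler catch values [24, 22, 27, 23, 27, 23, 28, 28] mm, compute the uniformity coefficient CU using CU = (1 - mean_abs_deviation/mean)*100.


mean = 25.250000 mm
MAD = 2.250000 mm
CU = (1 - 2.250000/25.250000)*100

91.0891 %


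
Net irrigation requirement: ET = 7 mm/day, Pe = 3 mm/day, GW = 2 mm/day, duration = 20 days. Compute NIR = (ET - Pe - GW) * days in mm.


Daily deficit = ET - Pe - GW = 7 - 3 - 2 = 2 mm/day
NIR = 2 * 20 = 40 mm

40.0000 mm


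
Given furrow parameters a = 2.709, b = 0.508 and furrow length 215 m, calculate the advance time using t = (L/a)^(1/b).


t = (L/a)^(1/b)
t = (215/2.709)^(1/0.508)
t = 79.365079^(1/0.508)

5488.1763 min


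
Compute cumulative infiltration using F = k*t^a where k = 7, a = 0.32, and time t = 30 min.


F = k * t^a = 7 * 30^0.32
F = 7 * 2.969469

20.7863 mm


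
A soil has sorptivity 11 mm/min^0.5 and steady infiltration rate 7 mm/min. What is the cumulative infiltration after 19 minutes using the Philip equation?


F = S*sqrt(t) + A*t
F = 11*sqrt(19) + 7*19
F = 11*4.358899 + 133

180.9479 mm


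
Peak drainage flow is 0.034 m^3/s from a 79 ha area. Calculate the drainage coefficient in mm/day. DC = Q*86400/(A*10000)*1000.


DC = Q * 86400 / (A * 10000) * 1000
DC = 0.034 * 86400 / (79 * 10000) * 1000
DC = 2937600.0000 / 790000

3.7185 mm/day


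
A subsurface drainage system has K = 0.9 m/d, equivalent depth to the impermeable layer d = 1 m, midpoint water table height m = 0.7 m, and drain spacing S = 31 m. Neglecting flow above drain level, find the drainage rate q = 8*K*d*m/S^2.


q = 8*K*d*m/S^2
q = 8*0.9*1*0.7/31^2
q = 5.0400 / 961

0.0052 m/d


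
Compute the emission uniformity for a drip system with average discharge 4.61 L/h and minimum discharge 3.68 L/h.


EU = (q_min/q_avg)*100 = (3.68/4.61)*100 = 79.8265%

79.8265 %


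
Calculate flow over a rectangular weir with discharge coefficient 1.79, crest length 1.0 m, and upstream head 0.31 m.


Q = C * L * H^(3/2) = 1.79 * 1.0 * 0.31^1.5 = 1.79 * 1.0 * 0.172601

0.3090 m^3/s


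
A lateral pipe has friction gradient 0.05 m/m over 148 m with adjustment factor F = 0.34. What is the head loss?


hf = J * L * F = 0.05 * 148 * 0.34 = 2.5160 m

2.5160 m


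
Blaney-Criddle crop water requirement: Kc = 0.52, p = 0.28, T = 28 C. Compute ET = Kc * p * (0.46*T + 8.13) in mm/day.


ET = Kc * p * (0.46*T + 8.13)
ET = 0.52 * 0.28 * (0.46*28 + 8.13)
ET = 0.52 * 0.28 * 21.0100

3.0591 mm/day


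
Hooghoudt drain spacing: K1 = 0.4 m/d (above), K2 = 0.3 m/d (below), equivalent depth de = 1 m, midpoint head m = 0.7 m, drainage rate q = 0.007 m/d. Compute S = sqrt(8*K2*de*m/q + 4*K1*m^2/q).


S^2 = 8*K2*de*m/q + 4*K1*m^2/q
S^2 = 8*0.3*1*0.7/0.007 + 4*0.4*0.7^2/0.007
S = sqrt(352.0000)

18.7617 m


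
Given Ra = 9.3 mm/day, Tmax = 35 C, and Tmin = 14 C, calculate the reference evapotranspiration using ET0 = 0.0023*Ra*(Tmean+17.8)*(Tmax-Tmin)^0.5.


Tmean = (Tmax + Tmin)/2 = (35 + 14)/2 = 24.5
ET0 = 0.0023 * 9.3 * (24.5 + 17.8) * sqrt(35 - 14)
ET0 = 0.0023 * 9.3 * 42.3 * 4.582576

4.1463 mm/day


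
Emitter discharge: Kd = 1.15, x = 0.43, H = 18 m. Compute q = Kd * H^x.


q = Kd * H^x = 1.15 * 18^0.43 = 1.15 * 3.465510

3.9853 L/h


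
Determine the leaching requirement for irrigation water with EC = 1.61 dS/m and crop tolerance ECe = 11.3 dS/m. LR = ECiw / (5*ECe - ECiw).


LR = ECiw / (5*ECe - ECiw)
LR = 1.61 / (5*11.3 - 1.61)
LR = 1.61 / 54.8900

0.0293


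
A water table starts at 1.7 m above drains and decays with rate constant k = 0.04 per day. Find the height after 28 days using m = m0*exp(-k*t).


m = m0 * exp(-k*t)
m = 1.7 * exp(-0.04 * 28)
m = 1.7 * exp(-1.1200)

0.5547 m


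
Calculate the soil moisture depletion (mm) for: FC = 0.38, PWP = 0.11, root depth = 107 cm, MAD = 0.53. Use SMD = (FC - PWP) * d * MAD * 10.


SMD = (FC - PWP) * d * MAD * 10
SMD = (0.38 - 0.11) * 107 * 0.53 * 10
SMD = 0.2700 * 107 * 0.53 * 10

153.1170 mm


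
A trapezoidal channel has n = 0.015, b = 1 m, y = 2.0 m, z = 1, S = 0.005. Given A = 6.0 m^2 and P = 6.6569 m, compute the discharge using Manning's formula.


R = A/P = 6.0/6.6569 = 0.901320
Q = (1/0.015) * 6.0 * 0.901320^(2/3) * 0.005^0.5

26.3915 m^3/s


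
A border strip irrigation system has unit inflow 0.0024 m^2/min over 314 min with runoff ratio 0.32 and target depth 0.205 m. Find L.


L = q*t/((1+r)*Z)
L = 0.0024*314/((1+0.32)*0.205)
L = 0.7536/0.2706

2.7849 m


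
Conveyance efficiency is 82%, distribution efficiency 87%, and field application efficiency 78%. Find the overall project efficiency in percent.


Ec = 0.82, Eb = 0.87, Ea = 0.78
E = 0.82 * 0.87 * 0.78 * 100 = 55.6452%

55.6452 %


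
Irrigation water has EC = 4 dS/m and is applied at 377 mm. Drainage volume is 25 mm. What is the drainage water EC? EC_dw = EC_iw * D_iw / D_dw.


EC_dw = EC_iw * D_iw / D_dw
EC_dw = 4 * 377 / 25
EC_dw = 1508 / 25

60.3200 dS/m


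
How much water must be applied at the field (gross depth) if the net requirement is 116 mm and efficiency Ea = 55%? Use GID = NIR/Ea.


Ea = 55% = 0.55
GID = NIR / Ea = 116 / 0.55 = 210.9091 mm

210.9091 mm


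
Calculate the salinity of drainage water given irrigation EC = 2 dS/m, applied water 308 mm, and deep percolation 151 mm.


EC_dw = EC_iw * D_iw / D_dw
EC_dw = 2 * 308 / 151
EC_dw = 616 / 151

4.0795 dS/m


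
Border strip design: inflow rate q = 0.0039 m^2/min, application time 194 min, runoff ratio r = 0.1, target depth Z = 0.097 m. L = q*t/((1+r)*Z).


L = q*t/((1+r)*Z)
L = 0.0039*194/((1+0.1)*0.097)
L = 0.7566/0.1067

7.0909 m


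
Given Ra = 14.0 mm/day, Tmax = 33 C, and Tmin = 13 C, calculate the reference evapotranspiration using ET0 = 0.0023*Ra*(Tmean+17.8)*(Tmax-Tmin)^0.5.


Tmean = (Tmax + Tmin)/2 = (33 + 13)/2 = 23.0
ET0 = 0.0023 * 14.0 * (23.0 + 17.8) * sqrt(33 - 13)
ET0 = 0.0023 * 14.0 * 40.8 * 4.472136

5.8753 mm/day


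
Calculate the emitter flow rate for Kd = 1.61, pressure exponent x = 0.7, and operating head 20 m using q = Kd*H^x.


q = Kd * H^x = 1.61 * 20^0.7 = 1.61 * 8.141811

13.1083 L/h


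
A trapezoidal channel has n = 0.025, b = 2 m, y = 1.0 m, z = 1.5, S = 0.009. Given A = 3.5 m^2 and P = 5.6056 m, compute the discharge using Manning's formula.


R = A/P = 3.5/5.6056 = 0.624376
Q = (1/0.025) * 3.5 * 0.624376^(2/3) * 0.009^0.5

9.7024 m^3/s


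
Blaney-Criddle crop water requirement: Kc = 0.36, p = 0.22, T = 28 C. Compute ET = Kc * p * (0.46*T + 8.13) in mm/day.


ET = Kc * p * (0.46*T + 8.13)
ET = 0.36 * 0.22 * (0.46*28 + 8.13)
ET = 0.36 * 0.22 * 21.0100

1.6640 mm/day


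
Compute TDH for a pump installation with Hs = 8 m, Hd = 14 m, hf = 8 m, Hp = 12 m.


TDH = Hs + Hd + hf + Hp = 8 + 14 + 8 + 12 = 42

42 m


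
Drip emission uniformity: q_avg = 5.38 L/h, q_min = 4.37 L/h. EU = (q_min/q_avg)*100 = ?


EU = (q_min/q_avg)*100 = (4.37/5.38)*100 = 81.2268%

81.2268 %


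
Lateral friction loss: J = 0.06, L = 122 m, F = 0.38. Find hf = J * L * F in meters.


hf = J * L * F = 0.06 * 122 * 0.38 = 2.7816 m

2.7816 m


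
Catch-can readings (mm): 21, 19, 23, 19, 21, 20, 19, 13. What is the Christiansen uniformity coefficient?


mean = 19.375000 mm
MAD = 1.875000 mm
CU = (1 - 1.875000/19.375000)*100

90.3226 %


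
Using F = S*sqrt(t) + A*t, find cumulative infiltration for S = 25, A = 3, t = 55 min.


F = S*sqrt(t) + A*t
F = 25*sqrt(55) + 3*55
F = 25*7.416198 + 165

350.4049 mm


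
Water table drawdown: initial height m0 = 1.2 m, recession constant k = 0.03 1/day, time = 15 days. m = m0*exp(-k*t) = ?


m = m0 * exp(-k*t)
m = 1.2 * exp(-0.03 * 15)
m = 1.2 * exp(-0.4500)

0.7652 m


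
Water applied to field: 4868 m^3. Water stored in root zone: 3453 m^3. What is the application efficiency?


Ea = V_root / V_field * 100 = 3453 / 4868 * 100 = 70.9326%

70.9326 %


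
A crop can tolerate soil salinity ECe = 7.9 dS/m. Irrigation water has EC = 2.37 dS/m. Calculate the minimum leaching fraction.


LR = ECiw / (5*ECe - ECiw)
LR = 2.37 / (5*7.9 - 2.37)
LR = 2.37 / 37.1300

0.0638


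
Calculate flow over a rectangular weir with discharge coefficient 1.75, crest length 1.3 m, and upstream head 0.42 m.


Q = C * L * H^(3/2) = 1.75 * 1.3 * 0.42^1.5 = 1.75 * 1.3 * 0.272191

0.6192 m^3/s


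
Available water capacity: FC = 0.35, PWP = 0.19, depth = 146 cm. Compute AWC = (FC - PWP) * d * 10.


AWC = (FC - PWP) * d * 10
AWC = (0.35 - 0.19) * 146 * 10
AWC = 0.1600 * 146 * 10

233.6000 mm


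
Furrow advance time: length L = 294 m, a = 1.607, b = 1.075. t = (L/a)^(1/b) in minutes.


t = (L/a)^(1/b)
t = (294/1.607)^(1/1.075)
t = 182.949596^(1/1.075)

127.2021 min


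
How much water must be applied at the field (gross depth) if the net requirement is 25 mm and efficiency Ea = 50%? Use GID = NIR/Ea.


Ea = 50% = 0.5
GID = NIR / Ea = 25 / 0.5 = 50.0000 mm

50.0000 mm


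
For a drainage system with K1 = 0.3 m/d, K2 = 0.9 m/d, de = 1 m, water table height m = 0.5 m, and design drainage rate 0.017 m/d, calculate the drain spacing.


S^2 = 8*K2*de*m/q + 4*K1*m^2/q
S^2 = 8*0.9*1*0.5/0.017 + 4*0.3*0.5^2/0.017
S = sqrt(229.4118)

15.1463 m


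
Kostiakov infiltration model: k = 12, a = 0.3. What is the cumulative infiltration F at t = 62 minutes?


F = k * t^a = 12 * 62^0.3
F = 12 * 3.449193

41.3903 mm


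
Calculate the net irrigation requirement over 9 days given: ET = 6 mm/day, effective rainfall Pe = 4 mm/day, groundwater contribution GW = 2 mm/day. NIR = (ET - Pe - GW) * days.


Daily deficit = ET - Pe - GW = 6 - 4 - 2 = 0 mm/day
NIR = 0 * 9 = 0 mm

0 mm


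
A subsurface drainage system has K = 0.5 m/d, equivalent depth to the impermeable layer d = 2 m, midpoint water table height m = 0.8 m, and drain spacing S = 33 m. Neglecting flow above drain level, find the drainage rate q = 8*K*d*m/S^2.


q = 8*K*d*m/S^2
q = 8*0.5*2*0.8/33^2
q = 6.4000 / 1089

0.0059 m/d


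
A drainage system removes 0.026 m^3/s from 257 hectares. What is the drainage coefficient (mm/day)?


DC = Q * 86400 / (A * 10000) * 1000
DC = 0.026 * 86400 / (257 * 10000) * 1000
DC = 2246400.0000 / 2570000

0.8741 mm/day


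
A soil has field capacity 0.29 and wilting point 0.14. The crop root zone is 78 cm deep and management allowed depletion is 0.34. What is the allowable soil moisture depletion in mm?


SMD = (FC - PWP) * d * MAD * 10
SMD = (0.29 - 0.14) * 78 * 0.34 * 10
SMD = 0.1500 * 78 * 0.34 * 10

39.7800 mm


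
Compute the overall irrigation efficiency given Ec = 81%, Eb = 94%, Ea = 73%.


Ec = 0.81, Eb = 0.94, Ea = 0.73
E = 0.81 * 0.94 * 0.73 * 100 = 55.5822%

55.5822 %


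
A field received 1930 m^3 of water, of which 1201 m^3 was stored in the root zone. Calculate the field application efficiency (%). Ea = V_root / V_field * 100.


Ea = V_root / V_field * 100 = 1201 / 1930 * 100 = 62.2280%

62.2280 %


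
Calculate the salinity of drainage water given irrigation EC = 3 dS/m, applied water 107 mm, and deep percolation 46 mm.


EC_dw = EC_iw * D_iw / D_dw
EC_dw = 3 * 107 / 46
EC_dw = 321 / 46

6.9783 dS/m


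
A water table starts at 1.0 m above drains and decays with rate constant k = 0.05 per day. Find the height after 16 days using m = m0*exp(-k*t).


m = m0 * exp(-k*t)
m = 1.0 * exp(-0.05 * 16)
m = 1.0 * exp(-0.8000)

0.4493 m


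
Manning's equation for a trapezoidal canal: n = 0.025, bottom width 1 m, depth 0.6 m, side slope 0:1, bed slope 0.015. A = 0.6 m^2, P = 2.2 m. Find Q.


R = A/P = 0.6/2.2 = 0.272727
Q = (1/0.025) * 0.6 * 0.272727^(2/3) * 0.015^0.5

1.2362 m^3/s


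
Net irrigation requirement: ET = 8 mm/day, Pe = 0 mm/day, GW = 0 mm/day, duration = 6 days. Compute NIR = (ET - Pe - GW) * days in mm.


Daily deficit = ET - Pe - GW = 8 - 0 - 0 = 8 mm/day
NIR = 8 * 6 = 48 mm

48.0000 mm


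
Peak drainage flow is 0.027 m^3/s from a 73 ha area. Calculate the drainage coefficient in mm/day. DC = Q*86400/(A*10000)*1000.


DC = Q * 86400 / (A * 10000) * 1000
DC = 0.027 * 86400 / (73 * 10000) * 1000
DC = 2332800.0000 / 730000

3.1956 mm/day
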